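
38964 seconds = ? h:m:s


10h 49m 24s

Hours: 38964 ÷ 3600 = 10 remainder 2964
Minutes: 2964 ÷ 60 = 49 remainder 24
Seconds: 24


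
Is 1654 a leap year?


No

Rules: divisible by 4 AND (not by 100 OR by 400)
1654 ÷ 4 = 413 remainder 2 → not divisible by 4
Not divisible by 4 → not a leap year


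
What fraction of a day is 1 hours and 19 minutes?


Total minutes: 1×60 + 19 = 79
Day = 24×60 = 1440 minutes
Fraction = 79/1440 ≈ 0.0549
As a percentage: 79/1440 × 100 ≈ 5.49%

0.0549 (5.49%)


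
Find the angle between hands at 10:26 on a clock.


157.0°

Hour hand = 10×30 + 26×0.5 = 313.0°
Minute hand = 26×6 = 156°
Difference = |313.0 - 156| = 157.0°


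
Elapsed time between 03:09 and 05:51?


End time in minutes: 5×60 + 51 = 351
Start time in minutes: 3×60 + 9 = 189
Difference = 351 - 189 = 162 minutes
= 2 hours 42 minutes

2h 42m


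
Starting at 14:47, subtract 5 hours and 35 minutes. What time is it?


09:12

Start: 887 minutes from midnight
Subtract: 335 minutes
Remaining: 887 - 335 = 552
Hours: 9, Minutes: 12


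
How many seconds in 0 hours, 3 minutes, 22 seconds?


Hours: 0 × 3600 = 0
Minutes: 3 × 60 = 180
Seconds: 22
Total = 0 + 180 + 22 = 202

202 seconds


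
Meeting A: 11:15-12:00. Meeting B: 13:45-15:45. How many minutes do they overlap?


Meeting A: 675-720 (in minutes from midnight)
Meeting B: 825-945
Overlap start = max(675, 825) = 825
Overlap end = min(720, 945) = 720
Overlap = max(0, 720 - 825) = 0 min

0 minutes


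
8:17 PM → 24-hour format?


Input: 8:17 PM
PM: 8 + 12 = 20

20:17


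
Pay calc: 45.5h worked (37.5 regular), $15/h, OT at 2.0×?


Regular: 37.5h × $15 = $562.50
Overtime: 45.5 - 37.5 = 8.0h
OT pay: 8.0h × $15 × 2.0 = $240.00
Total = $562.50 + $240.00 = $802.50

$802.50


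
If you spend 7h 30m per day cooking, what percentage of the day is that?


31.3%

Time: 450 minutes
Day: 1440 minutes
Percentage = (450/1440) × 100 ≈ 31.3%


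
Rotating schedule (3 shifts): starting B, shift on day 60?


Shifts: A, B, C
Start: B (index 1)
Day 60: (1 + 60 - 1) mod 3
= 60 mod 3
= 0
Index 0 → shift A

Shift A


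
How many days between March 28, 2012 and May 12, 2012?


From March 28, 2012 to May 12, 2012
Rest of March 2012: 31 - 28 = 3
Full months: April 30
Days into May 2012: 12
Total = 3 + 30 + 12 = 45 days

45 days


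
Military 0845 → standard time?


8:45 AM

Hour: 8
8 < 12 → AM


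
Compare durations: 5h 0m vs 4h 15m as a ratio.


20:17 (1.18)

Duration 1: 300 minutes
Duration 2: 255 minutes
Ratio = 300:255
GCD = 15
Simplified = 20:17
As a decimal: 20/17 ≈ 1.18


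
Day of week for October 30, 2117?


Zeller's congruence:
q=30, m=10, k=17, j=21
h = (30 + ⌊13×11/5⌋ + 17 + ⌊17/4⌋ + ⌊21/4⌋ - 2×21) mod 7
= (30 + 28 + 17 + 4 + 5 - 42) mod 7
= 42 mod 7 = 0
h=0 → Saturday

Saturday


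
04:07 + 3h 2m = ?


Start: 247 minutes from midnight
Add: 182 minutes
Total: 429 minutes
Hours: 429 ÷ 60 = 7 remainder 9

07:09


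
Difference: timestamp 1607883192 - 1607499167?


Difference = 1607883192 - 1607499167 = 384025 seconds
In hours: 384025 / 3600 ≈ 106.7
In days: 384025 / 86400 ≈ 4.44

384025 seconds (106.7 hours / 4.44 days)


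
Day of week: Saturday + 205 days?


Start: Saturday (index 5)
(5 + 205) mod 7
= 210 mod 7
= 0
Index 0 → Monday

Monday


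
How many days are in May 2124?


31 days

Month: May (month 5)
May has 31 days


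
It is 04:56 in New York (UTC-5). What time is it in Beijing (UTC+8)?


Time difference = UTC+8 - UTC-5 = +13 hours
New hour = (4 + 13) mod 24
= 17 mod 24 = 17
Minutes unchanged → 17:56

17:56


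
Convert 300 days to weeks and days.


Weeks: 300 ÷ 7 = 42 remainder 6

42 weeks 6 days


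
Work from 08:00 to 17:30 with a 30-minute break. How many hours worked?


9h 0m (540 minutes)

Total time = (17×60+30) - (8×60+0)
= 1050 - 480 = 570 min
Minus break: 570 - 30 = 540 min
= 9h 0m


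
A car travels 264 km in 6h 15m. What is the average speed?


Distance: 264 km
Time: 6h 15m = 375 min = 375/60 = 25/4 hours
Speed = 264 ÷ (25/4) = 264 × 4 / 25 = 1056/25 ≈ 42.2 km/h

42.2 km/h


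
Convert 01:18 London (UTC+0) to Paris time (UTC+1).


02:18

Time difference = UTC+1 - UTC+0 = +1 hours
New hour = (1 + 1) mod 24
= 2 mod 24 = 2
Minutes unchanged → 02:18


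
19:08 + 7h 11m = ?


02:19 (next day)

Start: 1148 minutes from midnight
Add: 431 minutes
Total: 1579 minutes
Hours: 1579 ÷ 60 = 26 remainder 19
26 ≥ 24 → 26 - 24 = 2 (next day)


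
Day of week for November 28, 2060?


Sunday

Zeller's congruence:
q=28, m=11, k=60, j=20
h = (28 + ⌊13×12/5⌋ + 60 + ⌊60/4⌋ + ⌊20/4⌋ - 2×20) mod 7
= (28 + 31 + 60 + 15 + 5 - 40) mod 7
= 99 mod 7 = 1
h=1 → Sunday


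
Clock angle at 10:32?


Hour hand = 10×30 + 32×0.5 = 316.0°
Minute hand = 32×6 = 192°
Difference = |316.0 - 192| = 124.0°

124.0°


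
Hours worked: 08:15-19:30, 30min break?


10h 45m (645 minutes)

Total time = (19×60+30) - (8×60+15)
= 1170 - 495 = 675 min
Minus break: 675 - 30 = 645 min
= 10h 45m


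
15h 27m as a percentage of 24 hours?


Total minutes: 15×60 + 27 = 927
Day = 24×60 = 1440 minutes
Fraction = 927/1440 ≈ 0.6438
As a percentage: 927/1440 × 100 ≈ 64.38%

0.6438 (64.38%)


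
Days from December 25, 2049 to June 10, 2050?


167 days

From December 25, 2049 to June 10, 2050
Rest of December 2049: 31 - 25 = 6
Full months: January 31, February 2050 28, March 31, April 30, May 31
Days into June 2050: 10
Total = 6 + 31 + 28 + 31 + 30 + 31 + 10 = 167 days


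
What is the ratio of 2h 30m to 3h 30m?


5:7 (0.71)

Duration 1: 150 minutes
Duration 2: 210 minutes
Ratio = 150:210
GCD = 30
Simplified = 5:7
As a decimal: 5/7 ≈ 0.71


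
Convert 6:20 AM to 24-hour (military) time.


06:20

Input: 6:20 AM
AM hour stays: 6


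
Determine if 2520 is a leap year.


Rules: divisible by 4 AND (not by 100 OR by 400)
2520 ÷ 4 = 630 exactly → divisible by 4
2520 ÷ 100 = 25 remainder 20 → not divisible by 100
Divisible by 4 but not by 100 → leap year

Yes


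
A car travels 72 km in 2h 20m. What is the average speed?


Distance: 72 km
Time: 2h 20m = 140 min = 140/60 = 7/3 hours
Speed = 72 ÷ (7/3) = 72 × 3 / 7 = 216/7 ≈ 30.9 km/h

30.9 km/h


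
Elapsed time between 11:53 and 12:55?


End time in minutes: 12×60 + 55 = 775
Start time in minutes: 11×60 + 53 = 713
Difference = 775 - 713 = 62 minutes
= 1 hours 2 minutes

1h 2m


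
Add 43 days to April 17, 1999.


Start: April 17, 1999
Add 43 days
April 17 → May 1: 30 - 17 + 1 = 14 days (43 - 14 = 29 left)
May 1 + 29 = May 30, 1999

May 30, 1999


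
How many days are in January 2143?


Month: January (month 1)
January has 31 days

31 days


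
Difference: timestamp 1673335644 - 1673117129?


Difference = 1673335644 - 1673117129 = 218515 seconds
In hours: 218515 / 3600 ≈ 60.7
In days: 218515 / 86400 ≈ 2.53

218515 seconds (60.7 hours / 2.53 days)


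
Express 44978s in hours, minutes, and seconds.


Hours: 44978 ÷ 3600 = 12 remainder 1778
Minutes: 1778 ÷ 60 = 29 remainder 38
Seconds: 38

12h 29m 38s


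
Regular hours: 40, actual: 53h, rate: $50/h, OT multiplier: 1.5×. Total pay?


Regular: 40h × $50 = $2000.00
Overtime: 53 - 40 = 13h
OT pay: 13h × $50 × 1.5 = $975.00
Total = $2000.00 + $975.00 = $2975.00

$2975.00


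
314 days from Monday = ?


Start: Monday (index 0)
(0 + 314) mod 7
= 314 mod 7
= 6
Index 6 → Sunday

Sunday


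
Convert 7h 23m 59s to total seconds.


26639 seconds

Hours: 7 × 3600 = 25200
Minutes: 23 × 60 = 1380
Seconds: 59
Total = 25200 + 1380 + 59 = 26639


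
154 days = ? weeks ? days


Weeks: 154 ÷ 7 = 22 remainder 0

22 weeks 0 days


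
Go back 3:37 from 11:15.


Start: 675 minutes from midnight
Subtract: 217 minutes
Remaining: 675 - 217 = 458
Hours: 7, Minutes: 38

07:38


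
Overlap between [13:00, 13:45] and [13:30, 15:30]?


15 minutes

Meeting A: 780-825 (in minutes from midnight)
Meeting B: 810-930
Overlap start = max(780, 810) = 810
Overlap end = min(825, 930) = 825
Overlap = max(0, 825 - 810) = 15 min


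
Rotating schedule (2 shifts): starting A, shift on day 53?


Shift A

Shifts: A, B
Start: A (index 0)
Day 53: (0 + 53 - 1) mod 2
= 52 mod 2
= 0
Index 0 → shift A


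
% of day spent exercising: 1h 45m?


7.3%

Time: 105 minutes
Day: 1440 minutes
Percentage = (105/1440) × 100 ≈ 7.3%


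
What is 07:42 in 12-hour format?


7:42 AM

Hour: 7
7 < 12 → AM


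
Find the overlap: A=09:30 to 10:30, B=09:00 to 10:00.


30 minutes

Meeting A: 570-630 (in minutes from midnight)
Meeting B: 540-600
Overlap start = max(570, 540) = 570
Overlap end = min(630, 600) = 600
Overlap = max(0, 600 - 570) = 30 min


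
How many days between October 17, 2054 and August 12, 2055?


From October 17, 2054 to August 12, 2055
Rest of October 2054: 31 - 17 = 14
Full months: November 30, December 31, January 31, February 2055 28, March 31, April 30, May 31, June 30, July 31
Days into August 2055: 12
Total = 14 + 30 + 31 + 31 + 28 + 31 + 30 + 31 + 30 + 31 + 12 = 299 days

299 days


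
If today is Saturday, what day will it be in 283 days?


Start: Saturday (index 5)
(5 + 283) mod 7
= 288 mod 7
= 1
Index 1 → Tuesday

Tuesday


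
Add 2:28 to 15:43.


Start: 943 minutes from midnight
Add: 148 minutes
Total: 1091 minutes
Hours: 1091 ÷ 60 = 18 remainder 11

18:11


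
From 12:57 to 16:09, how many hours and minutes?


End time in minutes: 16×60 + 9 = 969
Start time in minutes: 12×60 + 57 = 777
Difference = 969 - 777 = 192 minutes
= 3 hours 12 minutes

3h 12m


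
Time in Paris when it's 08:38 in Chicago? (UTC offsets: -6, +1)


15:38

Time difference = UTC+1 - UTC-6 = +7 hours
New hour = (8 + 7) mod 24
= 15 mod 24 = 15
Minutes unchanged → 15:38


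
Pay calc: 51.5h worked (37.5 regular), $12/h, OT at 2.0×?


$786.00

Regular: 37.5h × $12 = $450.00
Overtime: 51.5 - 37.5 = 14.0h
OT pay: 14.0h × $12 × 2.0 = $336.00
Total = $450.00 + $336.00 = $786.00


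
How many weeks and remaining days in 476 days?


68 weeks 0 days

Weeks: 476 ÷ 7 = 68 remainder 0


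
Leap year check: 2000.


Yes

Rules: divisible by 4 AND (not by 100 OR by 400)
2000 ÷ 4 = 500 exactly → divisible by 4
2000 ÷ 100 = 20 exactly → divisible by 100
2000 ÷ 400 = 5 exactly → divisible by 400
Divisible by 400 → leap year


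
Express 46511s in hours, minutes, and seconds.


Hours: 46511 ÷ 3600 = 12 remainder 3311
Minutes: 3311 ÷ 60 = 55 remainder 11
Seconds: 11

12h 55m 11s


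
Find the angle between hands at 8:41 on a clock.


Hour hand = 8×30 + 41×0.5 = 260.5°
Minute hand = 41×6 = 246°
Difference = |260.5 - 246| = 14.5°

14.5°


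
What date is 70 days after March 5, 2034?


May 14, 2034

Start: March 5, 2034
Add 70 days
March 5 → April 1: 31 - 5 + 1 = 27 days (70 - 27 = 43 left)
April 1 → May 1: 30 - 1 + 1 = 30 days (43 - 30 = 13 left)
May 1 + 13 = May 14, 2034


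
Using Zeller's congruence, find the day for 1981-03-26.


Zeller's congruence:
q=26, m=3, k=81, j=19
h = (26 + ⌊13×4/5⌋ + 81 + ⌊81/4⌋ + ⌊19/4⌋ - 2×19) mod 7
= (26 + 10 + 81 + 20 + 4 - 38) mod 7
= 103 mod 7 = 5
h=5 → Thursday

Thursday


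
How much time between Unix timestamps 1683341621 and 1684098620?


Difference = 1684098620 - 1683341621 = 756999 seconds
In hours: 756999 / 3600 ≈ 210.3
In days: 756999 / 86400 ≈ 8.76

756999 seconds (210.3 hours / 8.76 days)


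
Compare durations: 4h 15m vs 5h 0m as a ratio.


Duration 1: 255 minutes
Duration 2: 300 minutes
Ratio = 255:300
GCD = 15
Simplified = 17:20
As a decimal: 17/20 = 0.85

17:20 (0.85)


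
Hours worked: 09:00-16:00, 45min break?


6h 15m (375 minutes)

Total time = (16×60+0) - (9×60+0)
= 960 - 540 = 420 min
Minus break: 420 - 45 = 375 min
= 6h 15m


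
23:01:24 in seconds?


82884 seconds

Hours: 23 × 3600 = 82800
Minutes: 1 × 60 = 60
Seconds: 24
Total = 82800 + 60 + 24 = 82884


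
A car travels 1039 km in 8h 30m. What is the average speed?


Distance: 1039 km
Time: 8h 30m = 510 min = 510/60 = 17/2 hours
Speed = 1039 ÷ (17/2) = 1039 × 2 / 17 = 2078/17 ≈ 122.2 km/h

122.2 km/h


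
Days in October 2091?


Month: October (month 10)
October has 31 days

31 days


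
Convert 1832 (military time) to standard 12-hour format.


6:32 PM

Hour: 18
18 - 12 = 6 → PM


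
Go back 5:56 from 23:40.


17:44

Start: 1420 minutes from midnight
Subtract: 356 minutes
Remaining: 1420 - 356 = 1064
Hours: 17, Minutes: 44


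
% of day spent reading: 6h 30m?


Time: 390 minutes
Day: 1440 minutes
Percentage = (390/1440) × 100 ≈ 27.1%

27.1%


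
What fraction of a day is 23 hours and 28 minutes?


0.9778 (97.78%)

Total minutes: 23×60 + 28 = 1408
Day = 24×60 = 1440 minutes
Fraction = 1408/1440 ≈ 0.9778
As a percentage: 1408/1440 × 100 ≈ 97.78%


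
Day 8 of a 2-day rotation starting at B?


Shift A

Shifts: A, B
Start: B (index 1)
Day 8: (1 + 8 - 1) mod 2
= 8 mod 2
= 0
Index 0 → shift A


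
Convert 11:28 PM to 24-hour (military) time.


Input: 11:28 PM
PM: 11 + 12 = 23

23:28


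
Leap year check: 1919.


Rules: divisible by 4 AND (not by 100 OR by 400)
1919 ÷ 4 = 479 remainder 3 → not divisible by 4
Not divisible by 4 → not a leap year

No


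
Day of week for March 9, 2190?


Zeller's congruence:
q=9, m=3, k=90, j=21
h = (9 + ⌊13×4/5⌋ + 90 + ⌊90/4⌋ + ⌊21/4⌋ - 2×21) mod 7
= (9 + 10 + 90 + 22 + 5 - 42) mod 7
= 94 mod 7 = 3
h=3 → Tuesday

Tuesday


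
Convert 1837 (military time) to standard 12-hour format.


Hour: 18
18 - 12 = 6 → PM

6:37 PM


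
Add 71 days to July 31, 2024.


Start: July 31, 2024
Add 71 days
July 31 → August 1: 31 - 31 + 1 = 1 days (71 - 1 = 70 left)
August 1 → September 1: 31 - 1 + 1 = 31 days (70 - 31 = 39 left)
September 1 → October 1: 30 - 1 + 1 = 30 days (39 - 30 = 9 left)
October 1 + 9 = October 10, 2024

October 10, 2024


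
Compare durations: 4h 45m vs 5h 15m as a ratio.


19:21 (0.90)

Duration 1: 285 minutes
Duration 2: 315 minutes
Ratio = 285:315
GCD = 15
Simplified = 19:21
As a decimal: 19/21 ≈ 0.90


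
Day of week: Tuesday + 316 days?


Start: Tuesday (index 1)
(1 + 316) mod 7
= 317 mod 7
= 2
Index 2 → Wednesday

Wednesday


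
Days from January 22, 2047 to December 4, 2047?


316 days

From January 22, 2047 to December 4, 2047
Rest of January 2047: 31 - 22 = 9
Full months: February 2047 28, March 31, April 30, May 31, June 30, July 31, August 31, September 30, October 31, November 30
Days into December 2047: 4
Total = 9 + 28 + 31 + 30 + 31 + 30 + 31 + 31 + 30 + 31 + 30 + 4 = 316 days


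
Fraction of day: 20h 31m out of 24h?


Total minutes: 20×60 + 31 = 1231
Day = 24×60 = 1440 minutes
Fraction = 1231/1440 ≈ 0.8549
As a percentage: 1231/1440 × 100 ≈ 85.49%

0.8549 (85.49%)


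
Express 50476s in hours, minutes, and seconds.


Hours: 50476 ÷ 3600 = 14 remainder 76
Minutes: 76 ÷ 60 = 1 remainder 16
Seconds: 16

14h 1m 16s


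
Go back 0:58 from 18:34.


Start: 1114 minutes from midnight
Subtract: 58 minutes
Remaining: 1114 - 58 = 1056
Hours: 17, Minutes: 36

17:36


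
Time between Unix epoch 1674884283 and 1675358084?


Difference = 1675358084 - 1674884283 = 473801 seconds
In hours: 473801 / 3600 ≈ 131.6
In days: 473801 / 86400 ≈ 5.48

473801 seconds (131.6 hours / 5.48 days)


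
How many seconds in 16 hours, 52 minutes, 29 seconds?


60749 seconds

Hours: 16 × 3600 = 57600
Minutes: 52 × 60 = 3120
Seconds: 29
Total = 57600 + 3120 + 29 = 60749


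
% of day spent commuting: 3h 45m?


Time: 225 minutes
Day: 1440 minutes
Percentage = (225/1440) × 100 ≈ 15.6%

15.6%


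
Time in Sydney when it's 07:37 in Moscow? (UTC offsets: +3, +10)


Time difference = UTC+10 - UTC+3 = +7 hours
New hour = (7 + 7) mod 24
= 14 mod 24 = 14
Minutes unchanged → 14:37

14:37


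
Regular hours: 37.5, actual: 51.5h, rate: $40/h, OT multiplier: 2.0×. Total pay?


Regular: 37.5h × $40 = $1500.00
Overtime: 51.5 - 37.5 = 14.0h
OT pay: 14.0h × $40 × 2.0 = $1120.00
Total = $1500.00 + $1120.00 = $2620.00

$2620.00


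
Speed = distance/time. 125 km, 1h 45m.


71.4 km/h

Distance: 125 km
Time: 1h 45m = 105 min = 105/60 = 7/4 hours
Speed = 125 ÷ (7/4) = 125 × 4 / 7 = 500/7 ≈ 71.4 km/h


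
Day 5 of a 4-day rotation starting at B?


Shifts: A, B, C, D
Start: B (index 1)
Day 5: (1 + 5 - 1) mod 4
= 5 mod 4
= 1
Index 1 → shift B

Shift B


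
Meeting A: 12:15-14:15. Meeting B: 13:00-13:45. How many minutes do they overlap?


45 minutes

Meeting A: 735-855 (in minutes from midnight)
Meeting B: 780-825
Overlap start = max(735, 780) = 780
Overlap end = min(855, 825) = 825
Overlap = max(0, 825 - 780) = 45 min


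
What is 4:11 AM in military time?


Input: 4:11 AM
AM hour stays: 4

04:11


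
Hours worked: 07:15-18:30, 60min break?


10h 15m (615 minutes)

Total time = (18×60+30) - (7×60+15)
= 1110 - 435 = 675 min
Minus break: 675 - 60 = 615 min
= 10h 15m


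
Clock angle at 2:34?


Hour hand = 2×30 + 34×0.5 = 77.0°
Minute hand = 34×6 = 204°
Difference = |77.0 - 204| = 127.0°

127.0°


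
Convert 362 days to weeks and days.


Weeks: 362 ÷ 7 = 51 remainder 5

51 weeks 5 days


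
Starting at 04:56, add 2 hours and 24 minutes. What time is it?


Start: 296 minutes from midnight
Add: 144 minutes
Total: 440 minutes
Hours: 440 ÷ 60 = 7 remainder 20

07:20


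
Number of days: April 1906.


Month: April (month 4)
April has 30 days

30 days


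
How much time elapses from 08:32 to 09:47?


1h 15m

End time in minutes: 9×60 + 47 = 587
Start time in minutes: 8×60 + 32 = 512
Difference = 587 - 512 = 75 minutes
= 1 hours 15 minutes


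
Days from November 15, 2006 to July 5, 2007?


From November 15, 2006 to July 5, 2007
Rest of November 2006: 30 - 15 = 15
Full months: December 31, January 31, February 2007 28, March 31, April 30, May 31, June 30
Days into July 2007: 5
Total = 15 + 31 + 31 + 28 + 31 + 30 + 31 + 30 + 5 = 232 days

232 days


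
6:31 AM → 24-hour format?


06:31

Input: 6:31 AM
AM hour stays: 6


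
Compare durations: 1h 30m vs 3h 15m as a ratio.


Duration 1: 90 minutes
Duration 2: 195 minutes
Ratio = 90:195
GCD = 15
Simplified = 6:13
As a decimal: 6/13 ≈ 0.46

6:13 (0.46)


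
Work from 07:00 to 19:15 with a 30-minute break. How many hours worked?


11h 45m (705 minutes)

Total time = (19×60+15) - (7×60+0)
= 1155 - 420 = 735 min
Minus break: 735 - 30 = 705 min
= 11h 45m


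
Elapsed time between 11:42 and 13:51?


2h 9m

End time in minutes: 13×60 + 51 = 831
Start time in minutes: 11×60 + 42 = 702
Difference = 831 - 702 = 129 minutes
= 2 hours 9 minutes


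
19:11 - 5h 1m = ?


Start: 1151 minutes from midnight
Subtract: 301 minutes
Remaining: 1151 - 301 = 850
Hours: 14, Minutes: 10

14:10


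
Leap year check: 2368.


Yes

Rules: divisible by 4 AND (not by 100 OR by 400)
2368 ÷ 4 = 592 exactly → divisible by 4
2368 ÷ 100 = 23 remainder 68 → not divisible by 100
Divisible by 4 but not by 100 → leap year


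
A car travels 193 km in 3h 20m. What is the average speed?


Distance: 193 km
Time: 3h 20m = 200 min = 200/60 = 10/3 hours
Speed = 193 ÷ (10/3) = 193 × 3 / 10 = 579/10 = 57.9 km/h

57.9 km/h


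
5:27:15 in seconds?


Hours: 5 × 3600 = 18000
Minutes: 27 × 60 = 1620
Seconds: 15
Total = 18000 + 1620 + 15 = 19635

19635 seconds


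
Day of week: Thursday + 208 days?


Start: Thursday (index 3)
(3 + 208) mod 7
= 211 mod 7
= 1
Index 1 → Tuesday

Tuesday


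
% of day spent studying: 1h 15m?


5.2%

Time: 75 minutes
Day: 1440 minutes
Percentage = (75/1440) × 100 ≈ 5.2%


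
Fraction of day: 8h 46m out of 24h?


Total minutes: 8×60 + 46 = 526
Day = 24×60 = 1440 minutes
Fraction = 526/1440 ≈ 0.3653
As a percentage: 526/1440 × 100 ≈ 36.53%

0.3653 (36.53%)


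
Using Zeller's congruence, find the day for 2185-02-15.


Zeller's congruence:
q=15, m=14, k=84, j=21
h = (15 + ⌊13×15/5⌋ + 84 + ⌊84/4⌋ + ⌊21/4⌋ - 2×21) mod 7
= (15 + 39 + 84 + 21 + 5 - 42) mod 7
= 122 mod 7 = 3
h=3 → Tuesday

Tuesday


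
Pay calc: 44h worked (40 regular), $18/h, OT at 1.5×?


Regular: 40h × $18 = $720.00
Overtime: 44 - 40 = 4h
OT pay: 4h × $18 × 1.5 = $108.00
Total = $720.00 + $108.00 = $828.00

$828.00


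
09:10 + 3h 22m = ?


12:32

Start: 550 minutes from midnight
Add: 202 minutes
Total: 752 minutes
Hours: 752 ÷ 60 = 12 remainder 32


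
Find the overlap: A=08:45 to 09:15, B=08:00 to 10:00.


30 minutes

Meeting A: 525-555 (in minutes from midnight)
Meeting B: 480-600
Overlap start = max(525, 480) = 525
Overlap end = min(555, 600) = 555
Overlap = max(0, 555 - 525) = 30 min


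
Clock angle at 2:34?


Hour hand = 2×30 + 34×0.5 = 77.0°
Minute hand = 34×6 = 204°
Difference = |77.0 - 204| = 127.0°

127.0°


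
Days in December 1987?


Month: December (month 12)
December has 31 days

31 days


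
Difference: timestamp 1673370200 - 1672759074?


Difference = 1673370200 - 1672759074 = 611126 seconds
In hours: 611126 / 3600 ≈ 169.8
In days: 611126 / 86400 ≈ 7.07

611126 seconds (169.8 hours / 7.07 days)


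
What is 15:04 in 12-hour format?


Hour: 15
15 - 12 = 3 → PM

3:04 PM


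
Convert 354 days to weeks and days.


Weeks: 354 ÷ 7 = 50 remainder 4

50 weeks 4 days


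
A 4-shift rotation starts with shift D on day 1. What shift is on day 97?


Shift D

Shifts: A, B, C, D
Start: D (index 3)
Day 97: (3 + 97 - 1) mod 4
= 99 mod 4
= 3
Index 3 → shift D


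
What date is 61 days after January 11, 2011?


Start: January 11, 2011
Add 61 days
January 11 → February 1: 31 - 11 + 1 = 21 days (61 - 21 = 40 left)
February 1 → March 1: 28 - 1 + 1 = 28 days (40 - 28 = 12 left)
March 1 + 12 = March 13, 2011

March 13, 2011


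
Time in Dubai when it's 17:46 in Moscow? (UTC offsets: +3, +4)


Time difference = UTC+4 - UTC+3 = +1 hours
New hour = (17 + 1) mod 24
= 18 mod 24 = 18
Minutes unchanged → 18:46

18:46


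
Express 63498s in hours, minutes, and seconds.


17h 38m 18s

Hours: 63498 ÷ 3600 = 17 remainder 2298
Minutes: 2298 ÷ 60 = 38 remainder 18
Seconds: 18


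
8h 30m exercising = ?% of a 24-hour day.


Time: 510 minutes
Day: 1440 minutes
Percentage = (510/1440) × 100 ≈ 35.4%

35.4%


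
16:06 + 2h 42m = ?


Start: 966 minutes from midnight
Add: 162 minutes
Total: 1128 minutes
Hours: 1128 ÷ 60 = 18 remainder 48

18:48


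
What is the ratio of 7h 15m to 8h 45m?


29:35 (0.83)

Duration 1: 435 minutes
Duration 2: 525 minutes
Ratio = 435:525
GCD = 15
Simplified = 29:35
As a decimal: 29/35 ≈ 0.83


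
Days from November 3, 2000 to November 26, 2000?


23 days

From November 3, 2000 to November 26, 2000
Same month: 26 - 3 = 23 days


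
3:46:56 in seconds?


Hours: 3 × 3600 = 10800
Minutes: 46 × 60 = 2760
Seconds: 56
Total = 10800 + 2760 + 56 = 13616

13616 seconds


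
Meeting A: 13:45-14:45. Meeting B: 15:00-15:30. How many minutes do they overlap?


Meeting A: 825-885 (in minutes from midnight)
Meeting B: 900-930
Overlap start = max(825, 900) = 900
Overlap end = min(885, 930) = 885
Overlap = max(0, 885 - 900) = 0 min

0 minutes


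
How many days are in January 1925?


31 days

Month: January (month 1)
January has 31 days


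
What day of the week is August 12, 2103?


Zeller's congruence:
q=12, m=8, k=3, j=21
h = (12 + ⌊13×9/5⌋ + 3 + ⌊3/4⌋ + ⌊21/4⌋ - 2×21) mod 7
= (12 + 23 + 3 + 0 + 5 - 42) mod 7
= 1 mod 7 = 1
h=1 → Sunday

Sunday


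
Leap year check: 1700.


Rules: divisible by 4 AND (not by 100 OR by 400)
1700 ÷ 4 = 425 exactly → divisible by 4
1700 ÷ 100 = 17 exactly → divisible by 100
1700 ÷ 400 = 4 remainder 100 → not divisible by 400
Divisible by 100 but not by 400 → not a leap year

No


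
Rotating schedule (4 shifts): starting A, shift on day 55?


Shift C

Shifts: A, B, C, D
Start: A (index 0)
Day 55: (0 + 55 - 1) mod 4
= 54 mod 4
= 2
Index 2 → shift C


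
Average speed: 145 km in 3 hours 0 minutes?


48.3 km/h

Distance: 145 km
Time: 3 hours
Speed = 145 / 3 ≈ 48.3 km/h


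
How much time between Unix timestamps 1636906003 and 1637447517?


541514 seconds (150.4 hours / 6.27 days)

Difference = 1637447517 - 1636906003 = 541514 seconds
In hours: 541514 / 3600 ≈ 150.4
In days: 541514 / 86400 ≈ 6.27


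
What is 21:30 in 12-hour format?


9:30 PM

Hour: 21
21 - 12 = 9 → PM


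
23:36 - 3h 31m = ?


20:05

Start: 1416 minutes from midnight
Subtract: 211 minutes
Remaining: 1416 - 211 = 1205
Hours: 20, Minutes: 5


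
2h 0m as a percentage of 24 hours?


Total minutes: 2×60 + 0 = 120
Day = 24×60 = 1440 minutes
Fraction = 120/1440 ≈ 0.0833
As a percentage: 120/1440 × 100 ≈ 8.33%

0.0833 (8.33%)


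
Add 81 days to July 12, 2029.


Start: July 12, 2029
Add 81 days
July 12 → August 1: 31 - 12 + 1 = 20 days (81 - 20 = 61 left)
August 1 → September 1: 31 - 1 + 1 = 31 days (61 - 31 = 30 left)
September 1 → October 1: 30 - 1 + 1 = 30 days (30 - 30 = 0 left)
Land exactly on October 1, 2029

October 1, 2029


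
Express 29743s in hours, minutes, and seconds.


8h 15m 43s

Hours: 29743 ÷ 3600 = 8 remainder 943
Minutes: 943 ÷ 60 = 15 remainder 43
Seconds: 43


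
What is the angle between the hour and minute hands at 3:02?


Hour hand = 3×30 + 2×0.5 = 91.0°
Minute hand = 2×6 = 12°
Difference = |91.0 - 12| = 79.0°

79.0°


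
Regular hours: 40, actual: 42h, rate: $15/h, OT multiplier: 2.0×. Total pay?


Regular: 40h × $15 = $600.00
Overtime: 42 - 40 = 2h
OT pay: 2h × $15 × 2.0 = $60.00
Total = $600.00 + $60.00 = $660.00

$660.00


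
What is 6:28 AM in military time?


06:28

Input: 6:28 AM
AM hour stays: 6


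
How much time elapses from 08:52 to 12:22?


End time in minutes: 12×60 + 22 = 742
Start time in minutes: 8×60 + 52 = 532
Difference = 742 - 532 = 210 minutes
= 3 hours 30 minutes

3h 30m


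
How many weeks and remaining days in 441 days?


Weeks: 441 ÷ 7 = 63 remainder 0

63 weeks 0 days


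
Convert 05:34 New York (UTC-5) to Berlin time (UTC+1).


11:34

Time difference = UTC+1 - UTC-5 = +6 hours
New hour = (5 + 6) mod 24
= 11 mod 24 = 11
Minutes unchanged → 11:34


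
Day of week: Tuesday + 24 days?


Start: Tuesday (index 1)
(1 + 24) mod 7
= 25 mod 7
= 4
Index 4 → Friday

Friday


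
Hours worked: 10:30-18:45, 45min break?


Total time = (18×60+45) - (10×60+30)
= 1125 - 630 = 495 min
Minus break: 495 - 45 = 450 min
= 7h 30m

7h 30m (450 minutes)


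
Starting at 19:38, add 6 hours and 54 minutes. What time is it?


Start: 1178 minutes from midnight
Add: 414 minutes
Total: 1592 minutes
Hours: 1592 ÷ 60 = 26 remainder 32
26 ≥ 24 → 26 - 24 = 2 (next day)

02:32 (next day)


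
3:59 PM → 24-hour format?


Input: 3:59 PM
PM: 3 + 12 = 15

15:59


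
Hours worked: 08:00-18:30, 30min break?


Total time = (18×60+30) - (8×60+0)
= 1110 - 480 = 630 min
Minus break: 630 - 30 = 600 min
= 10h 0m

10h 0m (600 minutes)


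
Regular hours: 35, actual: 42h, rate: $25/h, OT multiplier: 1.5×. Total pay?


Regular: 35h × $25 = $875.00
Overtime: 42 - 35 = 7h
OT pay: 7h × $25 × 1.5 = $262.50
Total = $875.00 + $262.50 = $1137.50

$1137.50


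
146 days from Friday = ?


Thursday

Start: Friday (index 4)
(4 + 146) mod 7
= 150 mod 7
= 3
Index 3 → Thursday


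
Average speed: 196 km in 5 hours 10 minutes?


Distance: 196 km
Time: 5h 10m = 310 min = 310/60 = 31/6 hours
Speed = 196 ÷ (31/6) = 196 × 6 / 31 = 1176/31 ≈ 37.9 km/h

37.9 km/h


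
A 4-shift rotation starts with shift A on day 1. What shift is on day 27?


Shifts: A, B, C, D
Start: A (index 0)
Day 27: (0 + 27 - 1) mod 4
= 26 mod 4
= 2
Index 2 → shift C

Shift C


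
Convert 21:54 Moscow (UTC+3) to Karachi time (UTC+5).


23:54

Time difference = UTC+5 - UTC+3 = +2 hours
New hour = (21 + 2) mod 24
= 23 mod 24 = 23
Minutes unchanged → 23:54


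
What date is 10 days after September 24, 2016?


October 4, 2016

Start: September 24, 2016
Add 10 days
September 24 → October 1: 30 - 24 + 1 = 7 days (10 - 7 = 3 left)
October 1 + 3 = October 4, 2016


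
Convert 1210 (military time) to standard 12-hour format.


12:10 PM

Hour: 12
12 → 12 PM (noon)


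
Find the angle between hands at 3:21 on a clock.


25.5°

Hour hand = 3×30 + 21×0.5 = 100.5°
Minute hand = 21×6 = 126°
Difference = |100.5 - 126| = 25.5°


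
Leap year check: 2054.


No

Rules: divisible by 4 AND (not by 100 OR by 400)
2054 ÷ 4 = 513 remainder 2 → not divisible by 4
Not divisible by 4 → not a leap year


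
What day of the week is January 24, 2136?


Tuesday

Zeller's congruence:
q=24, m=13, k=35, j=21
h = (24 + ⌊13×14/5⌋ + 35 + ⌊35/4⌋ + ⌊21/4⌋ - 2×21) mod 7
= (24 + 36 + 35 + 8 + 5 - 42) mod 7
= 66 mod 7 = 3
h=3 → Tuesday


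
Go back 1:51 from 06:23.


04:32

Start: 383 minutes from midnight
Subtract: 111 minutes
Remaining: 383 - 111 = 272
Hours: 4, Minutes: 32


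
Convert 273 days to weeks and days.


39 weeks 0 days

Weeks: 273 ÷ 7 = 39 remainder 0


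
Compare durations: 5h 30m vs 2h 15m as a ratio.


22:9 (2.44)

Duration 1: 330 minutes
Duration 2: 135 minutes
Ratio = 330:135
GCD = 15
Simplified = 22:9
As a decimal: 22/9 ≈ 2.44


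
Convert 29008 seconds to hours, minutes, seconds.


8h 3m 28s

Hours: 29008 ÷ 3600 = 8 remainder 208
Minutes: 208 ÷ 60 = 3 remainder 28
Seconds: 28


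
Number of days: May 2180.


31 days

Month: May (month 5)
May has 31 days


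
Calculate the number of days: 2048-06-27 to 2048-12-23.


179 days

From June 27, 2048 to December 23, 2048
Rest of June 2048: 30 - 27 = 3
Full months: July 31, August 31, September 30, October 31, November 30
Days into December 2048: 23
Total = 3 + 31 + 31 + 30 + 31 + 30 + 23 = 179 days


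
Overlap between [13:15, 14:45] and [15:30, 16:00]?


0 minutes

Meeting A: 795-885 (in minutes from midnight)
Meeting B: 930-960
Overlap start = max(795, 930) = 930
Overlap end = min(885, 960) = 885
Overlap = max(0, 885 - 930) = 0 min


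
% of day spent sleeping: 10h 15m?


Time: 615 minutes
Day: 1440 minutes
Percentage = (615/1440) × 100 ≈ 42.7%

42.7%


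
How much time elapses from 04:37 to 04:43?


0h 6m

End time in minutes: 4×60 + 43 = 283
Start time in minutes: 4×60 + 37 = 277
Difference = 283 - 277 = 6 minutes
= 0 hours 6 minutes


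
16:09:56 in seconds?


Hours: 16 × 3600 = 57600
Minutes: 9 × 60 = 540
Seconds: 56
Total = 57600 + 540 + 56 = 58196

58196 seconds


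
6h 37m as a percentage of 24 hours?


0.2757 (27.57%)

Total minutes: 6×60 + 37 = 397
Day = 24×60 = 1440 minutes
Fraction = 397/1440 ≈ 0.2757
As a percentage: 397/1440 × 100 ≈ 27.57%


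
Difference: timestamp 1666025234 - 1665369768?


655466 seconds (182.1 hours / 7.59 days)

Difference = 1666025234 - 1665369768 = 655466 seconds
In hours: 655466 / 3600 ≈ 182.1
In days: 655466 / 86400 ≈ 7.59


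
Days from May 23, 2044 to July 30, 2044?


68 days

From May 23, 2044 to July 30, 2044
Rest of May 2044: 31 - 23 = 8
Full months: June 30
Days into July 2044: 30
Total = 8 + 30 + 30 = 68 days


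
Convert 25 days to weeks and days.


Weeks: 25 ÷ 7 = 3 remainder 4

3 weeks 4 days


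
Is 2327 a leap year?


Rules: divisible by 4 AND (not by 100 OR by 400)
2327 ÷ 4 = 581 remainder 3 → not divisible by 4
Not divisible by 4 → not a leap year

No


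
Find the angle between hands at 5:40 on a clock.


Hour hand = 5×30 + 40×0.5 = 170.0°
Minute hand = 40×6 = 240°
Difference = |170.0 - 240| = 70.0°

70.0°


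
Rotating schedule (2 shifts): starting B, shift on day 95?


Shifts: A, B
Start: B (index 1)
Day 95: (1 + 95 - 1) mod 2
= 95 mod 2
= 1
Index 1 → shift B

Shift B


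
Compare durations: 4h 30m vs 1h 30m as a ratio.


Duration 1: 270 minutes
Duration 2: 90 minutes
Ratio = 270:90
GCD = 90
Simplified = 3:1
As a decimal: 3/1 = 3.00

3:1 (3.00)


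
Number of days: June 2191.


30 days

Month: June (month 6)
June has 30 days


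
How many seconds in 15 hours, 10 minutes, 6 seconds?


54606 seconds

Hours: 15 × 3600 = 54000
Minutes: 10 × 60 = 600
Seconds: 6
Total = 54000 + 600 + 6 = 54606


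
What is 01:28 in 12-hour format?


Hour: 1
1 < 12 → AM

1:28 AM


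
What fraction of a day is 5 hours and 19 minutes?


Total minutes: 5×60 + 19 = 319
Day = 24×60 = 1440 minutes
Fraction = 319/1440 ≈ 0.2215
As a percentage: 319/1440 × 100 ≈ 22.15%

0.2215 (22.15%)


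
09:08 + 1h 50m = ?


10:58

Start: 548 minutes from midnight
Add: 110 minutes
Total: 658 minutes
Hours: 658 ÷ 60 = 10 remainder 58


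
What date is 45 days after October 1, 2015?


November 15, 2015

Start: October 1, 2015
Add 45 days
October 1 → November 1: 31 - 1 + 1 = 31 days (45 - 31 = 14 left)
November 1 + 14 = November 15, 2015


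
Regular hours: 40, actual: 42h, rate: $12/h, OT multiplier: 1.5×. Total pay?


Regular: 40h × $12 = $480.00
Overtime: 42 - 40 = 2h
OT pay: 2h × $12 × 1.5 = $36.00
Total = $480.00 + $36.00 = $516.00

$516.00


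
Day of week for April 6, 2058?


Zeller's congruence:
q=6, m=4, k=58, j=20
h = (6 + ⌊13×5/5⌋ + 58 + ⌊58/4⌋ + ⌊20/4⌋ - 2×20) mod 7
= (6 + 13 + 58 + 14 + 5 - 40) mod 7
= 56 mod 7 = 0
h=0 → Saturday

Saturday


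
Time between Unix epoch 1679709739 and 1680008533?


298794 seconds (83.0 hours / 3.46 days)

Difference = 1680008533 - 1679709739 = 298794 seconds
In hours: 298794 / 3600 ≈ 83.0
In days: 298794 / 86400 ≈ 3.46


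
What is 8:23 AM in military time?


Input: 8:23 AM
AM hour stays: 8

08:23


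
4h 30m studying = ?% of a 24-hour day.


18.8%

Time: 270 minutes
Day: 1440 minutes
Percentage = (270/1440) × 100 ≈ 18.8%


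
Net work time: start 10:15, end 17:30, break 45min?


Total time = (17×60+30) - (10×60+15)
= 1050 - 615 = 435 min
Minus break: 435 - 45 = 390 min
= 6h 30m

6h 30m (390 minutes)


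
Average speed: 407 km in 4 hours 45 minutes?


Distance: 407 km
Time: 4h 45m = 285 min = 285/60 = 19/4 hours
Speed = 407 ÷ (19/4) = 407 × 4 / 19 = 1628/19 ≈ 85.7 km/h

85.7 km/h


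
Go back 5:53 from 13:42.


07:49

Start: 822 minutes from midnight
Subtract: 353 minutes
Remaining: 822 - 353 = 469
Hours: 7, Minutes: 49


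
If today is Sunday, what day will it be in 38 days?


Start: Sunday (index 6)
(6 + 38) mod 7
= 44 mod 7
= 2
Index 2 → Wednesday

Wednesday


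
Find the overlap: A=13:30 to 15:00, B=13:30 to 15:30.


Meeting A: 810-900 (in minutes from midnight)
Meeting B: 810-930
Overlap start = max(810, 810) = 810
Overlap end = min(900, 930) = 900
Overlap = max(0, 900 - 810) = 90 min

90 minutes


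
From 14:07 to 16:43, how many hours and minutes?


2h 36m

End time in minutes: 16×60 + 43 = 1003
Start time in minutes: 14×60 + 7 = 847
Difference = 1003 - 847 = 156 minutes
= 2 hours 36 minutes


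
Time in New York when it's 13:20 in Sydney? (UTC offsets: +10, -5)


Time difference = UTC-5 - UTC+10 = -15 hours
New hour = (13 -15) mod 24
= -2 mod 24 = 22
Minutes unchanged → 22:20; -2 < 0 → previous day

22:20 (previous day)


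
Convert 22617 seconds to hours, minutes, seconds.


Hours: 22617 ÷ 3600 = 6 remainder 1017
Minutes: 1017 ÷ 60 = 16 remainder 57
Seconds: 57

6h 16m 57s


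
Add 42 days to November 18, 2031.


December 30, 2031

Start: November 18, 2031
Add 42 days
November 18 → December 1: 30 - 18 + 1 = 13 days (42 - 13 = 29 left)
December 1 + 29 = December 30, 2031


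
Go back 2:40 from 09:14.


06:34

Start: 554 minutes from midnight
Subtract: 160 minutes
Remaining: 554 - 160 = 394
Hours: 6, Minutes: 34


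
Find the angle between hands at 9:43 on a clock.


33.5°

Hour hand = 9×30 + 43×0.5 = 291.5°
Minute hand = 43×6 = 258°
Difference = |291.5 - 258| = 33.5°


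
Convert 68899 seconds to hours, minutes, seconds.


19h 8m 19s

Hours: 68899 ÷ 3600 = 19 remainder 499
Minutes: 499 ÷ 60 = 8 remainder 19
Seconds: 19


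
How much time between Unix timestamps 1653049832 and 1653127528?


77696 seconds (21.6 hours / 0.90 days)

Difference = 1653127528 - 1653049832 = 77696 seconds
In hours: 77696 / 3600 ≈ 21.6
In days: 77696 / 86400 ≈ 0.90


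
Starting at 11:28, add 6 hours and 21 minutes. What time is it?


17:49

Start: 688 minutes from midnight
Add: 381 minutes
Total: 1069 minutes
Hours: 1069 ÷ 60 = 17 remainder 49


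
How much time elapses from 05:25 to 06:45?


End time in minutes: 6×60 + 45 = 405
Start time in minutes: 5×60 + 25 = 325
Difference = 405 - 325 = 80 minutes
= 1 hours 20 minutes

1h 20m


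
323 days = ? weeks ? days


46 weeks 1 days

Weeks: 323 ÷ 7 = 46 remainder 1


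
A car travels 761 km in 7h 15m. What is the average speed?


Distance: 761 km
Time: 7h 15m = 435 min = 435/60 = 29/4 hours
Speed = 761 ÷ (29/4) = 761 × 4 / 29 = 3044/29 ≈ 105.0 km/h

105.0 km/h


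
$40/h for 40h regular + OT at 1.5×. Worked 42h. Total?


$1720.00

Regular: 40h × $40 = $1600.00
Overtime: 42 - 40 = 2h
OT pay: 2h × $40 × 1.5 = $120.00
Total = $1600.00 + $120.00 = $1720.00


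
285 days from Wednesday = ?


Monday

Start: Wednesday (index 2)
(2 + 285) mod 7
= 287 mod 7
= 0
Index 0 → Monday


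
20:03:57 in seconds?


72237 seconds

Hours: 20 × 3600 = 72000
Minutes: 3 × 60 = 180
Seconds: 57
Total = 72000 + 180 + 57 = 72237


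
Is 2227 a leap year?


Rules: divisible by 4 AND (not by 100 OR by 400)
2227 ÷ 4 = 556 remainder 3 → not divisible by 4
Not divisible by 4 → not a leap year

No


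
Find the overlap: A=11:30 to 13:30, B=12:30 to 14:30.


60 minutes

Meeting A: 690-810 (in minutes from midnight)
Meeting B: 750-870
Overlap start = max(690, 750) = 750
Overlap end = min(810, 870) = 810
Overlap = max(0, 810 - 750) = 60 min


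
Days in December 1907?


Month: December (month 12)
December has 31 days

31 days


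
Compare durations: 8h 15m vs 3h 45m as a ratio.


11:5 (2.20)

Duration 1: 495 minutes
Duration 2: 225 minutes
Ratio = 495:225
GCD = 45
Simplified = 11:5
As a decimal: 11/5 = 2.20


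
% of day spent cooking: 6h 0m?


Time: 360 minutes
Day: 1440 minutes
Percentage = (360/1440) × 100 = 25.0%

25.0%


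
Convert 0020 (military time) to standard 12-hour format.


12:20 AM

Hour: 0
0 → 12 AM (midnight)


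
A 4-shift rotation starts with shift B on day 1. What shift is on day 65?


Shifts: A, B, C, D
Start: B (index 1)
Day 65: (1 + 65 - 1) mod 4
= 65 mod 4
= 1
Index 1 → shift B

Shift B


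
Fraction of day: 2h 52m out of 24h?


Total minutes: 2×60 + 52 = 172
Day = 24×60 = 1440 minutes
Fraction = 172/1440 ≈ 0.1194
As a percentage: 172/1440 × 100 ≈ 11.94%

0.1194 (11.94%)


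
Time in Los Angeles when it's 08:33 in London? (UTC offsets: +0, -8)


00:33

Time difference = UTC-8 - UTC+0 = -8 hours
New hour = (8 -8) mod 24
= 0 mod 24 = 0
Minutes unchanged → 00:33


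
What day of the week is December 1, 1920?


Wednesday

Zeller's congruence:
q=1, m=12, k=20, j=19
h = (1 + ⌊13×13/5⌋ + 20 + ⌊20/4⌋ + ⌊19/4⌋ - 2×19) mod 7
= (1 + 33 + 20 + 5 + 4 - 38) mod 7
= 25 mod 7 = 4
h=4 → Wednesday
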